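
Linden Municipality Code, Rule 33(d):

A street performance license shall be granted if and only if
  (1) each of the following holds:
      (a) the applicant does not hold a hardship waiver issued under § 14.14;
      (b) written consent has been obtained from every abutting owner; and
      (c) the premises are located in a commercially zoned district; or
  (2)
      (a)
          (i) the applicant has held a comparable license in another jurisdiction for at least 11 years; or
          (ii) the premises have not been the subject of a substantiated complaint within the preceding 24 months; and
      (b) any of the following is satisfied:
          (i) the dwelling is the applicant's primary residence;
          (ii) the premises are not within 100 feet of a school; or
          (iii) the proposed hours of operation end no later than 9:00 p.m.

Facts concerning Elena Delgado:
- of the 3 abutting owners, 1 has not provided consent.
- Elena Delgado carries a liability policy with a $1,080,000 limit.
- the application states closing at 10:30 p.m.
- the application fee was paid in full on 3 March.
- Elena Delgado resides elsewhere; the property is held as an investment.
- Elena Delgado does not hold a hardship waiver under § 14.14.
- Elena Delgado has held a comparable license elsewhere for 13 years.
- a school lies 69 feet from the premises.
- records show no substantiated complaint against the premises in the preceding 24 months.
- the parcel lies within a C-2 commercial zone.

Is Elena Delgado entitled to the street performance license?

No — denied.

(a) not (hardship waiver) — holds.
(b) all abutters consent — not satisfied.
(c) commercially zoned — holds.
So (1) is not satisfied (T AND F AND T).
(i) prior license ≥ 11 yr — holds.
(ii) no complaint in 24 mo. — satisfied.
(a) = T OR T = true.
(i) primary residence — fails.
(ii) ≥100 ft from school — fails.
(iii) closes by 9 p.m. — fails.
(b): F OR F OR F → false.
So (2) is not satisfied (T AND F).
Overall: F OR F → false.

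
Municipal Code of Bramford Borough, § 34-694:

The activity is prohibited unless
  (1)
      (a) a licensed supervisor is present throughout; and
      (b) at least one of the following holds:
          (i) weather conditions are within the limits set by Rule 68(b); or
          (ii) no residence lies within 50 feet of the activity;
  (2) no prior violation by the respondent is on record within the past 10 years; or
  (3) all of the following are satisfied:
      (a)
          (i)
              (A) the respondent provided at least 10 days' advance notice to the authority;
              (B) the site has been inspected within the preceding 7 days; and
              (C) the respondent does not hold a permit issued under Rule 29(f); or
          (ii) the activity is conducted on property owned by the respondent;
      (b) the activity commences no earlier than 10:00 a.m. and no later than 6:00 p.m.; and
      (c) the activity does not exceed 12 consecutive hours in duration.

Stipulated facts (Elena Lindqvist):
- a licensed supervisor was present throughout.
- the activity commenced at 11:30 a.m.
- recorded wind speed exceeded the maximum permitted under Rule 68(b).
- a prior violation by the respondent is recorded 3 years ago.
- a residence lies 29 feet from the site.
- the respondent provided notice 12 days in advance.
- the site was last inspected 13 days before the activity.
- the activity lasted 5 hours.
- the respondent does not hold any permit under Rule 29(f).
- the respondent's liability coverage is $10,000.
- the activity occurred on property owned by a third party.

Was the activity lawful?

No — unlawful.

(a) supervisor present — satisfied.
(i) weather ok — fails.
(ii) no residence in 50 ft — not met.
So (b) is not satisfied (F OR F).
(1) = T AND F = false.
(2) no prior violation — not satisfied.
(A) ≥10 days' notice — met.
(B) site inspected — not met.
(C) not (holds permit) — holds.
(i): T AND F AND T → false.
(ii) own property — fails.
(a): F OR F → false.
(b) start within hours — satisfied.
(c) ≤ 12 hrs duration — holds.
So (3) is not satisfied (F AND T AND T).
So Overall is not satisfied (F OR F OR F).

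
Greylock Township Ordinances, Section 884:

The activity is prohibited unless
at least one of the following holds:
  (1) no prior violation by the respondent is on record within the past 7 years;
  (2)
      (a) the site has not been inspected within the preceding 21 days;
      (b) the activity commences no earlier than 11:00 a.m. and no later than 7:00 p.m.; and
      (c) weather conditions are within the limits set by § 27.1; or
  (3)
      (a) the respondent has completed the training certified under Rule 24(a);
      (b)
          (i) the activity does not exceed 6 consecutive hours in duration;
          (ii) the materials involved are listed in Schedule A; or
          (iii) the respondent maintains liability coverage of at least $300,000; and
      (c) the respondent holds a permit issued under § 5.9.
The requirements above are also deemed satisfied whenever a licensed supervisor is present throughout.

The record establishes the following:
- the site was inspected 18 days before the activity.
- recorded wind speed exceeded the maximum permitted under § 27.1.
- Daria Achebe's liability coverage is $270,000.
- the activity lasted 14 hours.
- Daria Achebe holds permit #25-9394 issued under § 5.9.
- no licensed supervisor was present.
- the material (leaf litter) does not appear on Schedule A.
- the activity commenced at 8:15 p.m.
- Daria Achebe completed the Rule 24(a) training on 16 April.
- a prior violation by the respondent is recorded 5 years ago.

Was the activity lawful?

No — unlawful.

(1) no prior violation — not met.
(a) not (site inspected) — not met.
(b) start within hours — not met.
(c) weather ok — not satisfied.
(2): F AND F AND F → false.
(a) training certified — met.
(i) ≤ 6 hrs duration — fails.
(ii) Schedule A material — fails.
(iii) coverage ≥ $300,000 — not satisfied.
(b) = F OR F OR F = false.
(c) holds permit — holds.
(3): T AND F AND T → false.
So Overall is not satisfied (F OR F OR F).
Exception (supervisor present) — not satisfied.
Result: main false OR exception false → false.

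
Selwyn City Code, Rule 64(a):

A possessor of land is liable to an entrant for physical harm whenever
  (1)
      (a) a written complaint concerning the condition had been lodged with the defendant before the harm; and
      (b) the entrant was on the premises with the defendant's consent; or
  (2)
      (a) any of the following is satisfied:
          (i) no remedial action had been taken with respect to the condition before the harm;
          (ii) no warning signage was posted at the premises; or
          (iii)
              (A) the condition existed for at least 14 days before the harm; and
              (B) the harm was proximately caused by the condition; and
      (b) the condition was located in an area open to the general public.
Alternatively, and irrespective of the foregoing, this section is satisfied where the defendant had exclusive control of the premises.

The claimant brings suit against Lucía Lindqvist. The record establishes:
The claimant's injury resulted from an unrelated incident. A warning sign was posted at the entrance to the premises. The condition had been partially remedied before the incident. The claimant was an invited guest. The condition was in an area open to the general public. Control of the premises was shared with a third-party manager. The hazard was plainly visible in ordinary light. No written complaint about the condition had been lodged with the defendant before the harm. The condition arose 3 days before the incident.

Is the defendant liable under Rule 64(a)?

(a) complaint lodged — not met.
(b) consent to enter — met.
So (1) is not satisfied (F AND T).
(i) no remedial action — fails.
(ii) no signage posted — not satisfied.
(A) condition ≥14 days old — fails.
(B) proximate cause — not met.
So (iii) is not satisfied (F AND F).
So (a) is not satisfied (F OR F OR F).
(b) public area — holds.
(2) = F AND T = false.
Overall = F OR F = false.
Exception (exclusive control) — not satisfied.
Result: main false OR exception false → false.

No — not liable.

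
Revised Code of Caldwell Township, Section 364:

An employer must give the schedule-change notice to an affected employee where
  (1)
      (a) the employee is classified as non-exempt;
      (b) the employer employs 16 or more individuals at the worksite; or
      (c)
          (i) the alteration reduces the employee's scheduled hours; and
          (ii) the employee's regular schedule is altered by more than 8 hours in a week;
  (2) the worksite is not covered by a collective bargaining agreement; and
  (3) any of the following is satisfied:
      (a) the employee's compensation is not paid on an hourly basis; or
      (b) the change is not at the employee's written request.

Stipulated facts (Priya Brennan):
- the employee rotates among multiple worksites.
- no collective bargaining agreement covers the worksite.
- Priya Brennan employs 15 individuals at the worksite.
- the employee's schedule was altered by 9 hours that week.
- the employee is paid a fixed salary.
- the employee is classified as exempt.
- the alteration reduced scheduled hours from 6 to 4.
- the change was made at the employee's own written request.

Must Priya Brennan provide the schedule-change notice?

(a) non-exempt — not satisfied.
(b) ≥ 16 at site — fails.
(i) hours reduced — met.
(ii) schedule shift > 8h — met.
So (c) is satisfied (T AND T).
(1) = F OR F OR T = true.
(2) no CBA — holds.
(a) not (hourly-paid) — holds.
(b) not employee-requested — not met.
(3): T OR F → true.
So Overall is satisfied (T AND T AND T).

Yes — required.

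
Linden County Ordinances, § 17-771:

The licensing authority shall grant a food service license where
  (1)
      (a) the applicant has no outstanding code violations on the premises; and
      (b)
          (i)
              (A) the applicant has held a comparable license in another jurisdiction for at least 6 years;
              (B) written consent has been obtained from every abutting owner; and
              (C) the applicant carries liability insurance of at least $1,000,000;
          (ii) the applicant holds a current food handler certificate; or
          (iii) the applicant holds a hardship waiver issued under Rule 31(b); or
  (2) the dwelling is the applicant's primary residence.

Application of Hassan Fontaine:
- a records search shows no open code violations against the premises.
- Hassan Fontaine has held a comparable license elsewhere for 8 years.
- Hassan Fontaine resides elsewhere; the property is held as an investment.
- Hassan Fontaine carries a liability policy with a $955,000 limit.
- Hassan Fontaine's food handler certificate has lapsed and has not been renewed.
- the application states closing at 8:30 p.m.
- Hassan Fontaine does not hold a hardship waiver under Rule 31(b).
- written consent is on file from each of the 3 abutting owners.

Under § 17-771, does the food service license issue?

(a) no code violations — met.
(A) prior license ≥ 6 yr — met.
(B) all abutters consent — satisfied.
(C) insurance ≥ $1,000,000 — fails.
(i) = T AND T AND F = false.
(ii) food handler cert. — not met.
(iii) hardship waiver — fails.
(b) = F OR F OR F = false.
So (1) is not satisfied (T AND F).
(2) primary residence — fails.
Overall: F OR F → false.

No — denied.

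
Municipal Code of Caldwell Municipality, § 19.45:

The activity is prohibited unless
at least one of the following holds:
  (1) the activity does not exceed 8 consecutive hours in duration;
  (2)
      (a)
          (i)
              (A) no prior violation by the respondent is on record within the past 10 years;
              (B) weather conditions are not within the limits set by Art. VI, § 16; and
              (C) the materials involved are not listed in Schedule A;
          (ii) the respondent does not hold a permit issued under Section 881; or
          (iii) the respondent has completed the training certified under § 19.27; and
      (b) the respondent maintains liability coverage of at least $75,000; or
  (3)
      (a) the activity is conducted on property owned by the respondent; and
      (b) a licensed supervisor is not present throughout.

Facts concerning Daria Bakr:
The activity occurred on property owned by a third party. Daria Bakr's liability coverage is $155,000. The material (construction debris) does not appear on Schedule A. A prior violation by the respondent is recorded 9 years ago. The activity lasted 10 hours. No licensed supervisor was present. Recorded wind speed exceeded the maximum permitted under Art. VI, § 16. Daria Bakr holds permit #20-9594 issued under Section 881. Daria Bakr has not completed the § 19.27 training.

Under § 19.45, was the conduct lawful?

No — unlawful.

(1) ≤ 8 hrs duration — not satisfied.
(A) no prior violation — fails.
(B) not (weather ok) — met.
(C) not (Schedule A material) — met.
(i): F AND T AND T → false.
(ii) not (holds permit) — not satisfied.
(iii) training certified — not met.
(a) = F OR F OR F = false.
(b) coverage ≥ $75,000 — met.
(2): F AND T → false.
(a) own property — not satisfied.
(b) not (supervisor present) — holds.
So (3) is not satisfied (F AND T).
So Overall is not satisfied (F OR F OR F).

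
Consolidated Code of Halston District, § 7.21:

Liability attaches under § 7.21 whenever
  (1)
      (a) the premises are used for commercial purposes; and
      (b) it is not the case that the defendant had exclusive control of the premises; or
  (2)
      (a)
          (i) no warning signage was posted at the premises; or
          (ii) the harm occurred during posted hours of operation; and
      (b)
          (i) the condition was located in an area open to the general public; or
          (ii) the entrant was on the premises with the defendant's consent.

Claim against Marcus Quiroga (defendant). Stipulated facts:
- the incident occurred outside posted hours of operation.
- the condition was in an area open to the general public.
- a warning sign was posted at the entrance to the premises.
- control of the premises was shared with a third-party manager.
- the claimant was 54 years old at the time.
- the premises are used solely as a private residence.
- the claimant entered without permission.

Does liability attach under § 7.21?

No — not liable.

(a) commercial use — not satisfied.
(b) not (exclusive control) — met.
So (1) is not satisfied (F AND T).
(i) no signage posted — fails.
(ii) during posted hours — not satisfied.
(a): F OR F → false.
(i) public area — holds.
(ii) consent to enter — fails.
(b): T OR F → true.
(2) = F AND T = false.
Overall: F OR F → false.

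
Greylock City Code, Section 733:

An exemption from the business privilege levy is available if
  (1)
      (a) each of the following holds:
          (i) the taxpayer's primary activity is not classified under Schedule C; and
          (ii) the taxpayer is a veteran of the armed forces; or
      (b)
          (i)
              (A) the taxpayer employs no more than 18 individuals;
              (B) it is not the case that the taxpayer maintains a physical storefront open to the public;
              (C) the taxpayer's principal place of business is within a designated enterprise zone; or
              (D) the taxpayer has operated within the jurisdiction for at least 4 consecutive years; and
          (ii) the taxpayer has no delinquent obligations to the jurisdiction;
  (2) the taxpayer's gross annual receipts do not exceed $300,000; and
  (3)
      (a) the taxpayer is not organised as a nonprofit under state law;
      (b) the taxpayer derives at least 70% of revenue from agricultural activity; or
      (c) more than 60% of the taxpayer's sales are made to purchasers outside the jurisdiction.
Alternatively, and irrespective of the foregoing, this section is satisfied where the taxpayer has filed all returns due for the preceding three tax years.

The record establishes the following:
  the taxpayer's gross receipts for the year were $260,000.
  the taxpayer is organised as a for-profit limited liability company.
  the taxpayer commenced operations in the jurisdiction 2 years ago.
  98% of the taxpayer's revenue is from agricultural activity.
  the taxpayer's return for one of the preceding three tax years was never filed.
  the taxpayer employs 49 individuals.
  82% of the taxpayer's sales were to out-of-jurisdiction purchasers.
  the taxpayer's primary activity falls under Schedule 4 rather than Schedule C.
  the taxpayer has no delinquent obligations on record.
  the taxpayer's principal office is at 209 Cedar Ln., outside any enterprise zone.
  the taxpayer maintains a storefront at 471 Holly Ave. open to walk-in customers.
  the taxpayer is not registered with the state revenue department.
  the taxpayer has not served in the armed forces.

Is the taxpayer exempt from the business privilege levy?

(i) not (Schedule C activity) — met.
(ii) veteran — not satisfied.
(a) = T AND F = false.
(A) ≤ 18 employees — not met.
(B) not (has storefront) — not satisfied.
(C) in enterprise zone — fails.
(D) ≥ 4 yrs in jurisdiction — not satisfied.
(i): F OR F OR F OR F → false.
(ii) no delinquency — satisfied.
So (b) is not satisfied (F AND T).
(1): F OR F → false.
(2) receipts ≤ $300,000 — satisfied.
(a) not (nonprofit) — holds.
(b) ≥70% agricultural — holds.
(c) >60% out-of-jur. sales — met.
So (3) is satisfied (T OR T OR T).
Overall = F AND T AND T = false.
Exception (returns current) — not satisfied.
Result: main false OR exception false → false.

No — not exempt.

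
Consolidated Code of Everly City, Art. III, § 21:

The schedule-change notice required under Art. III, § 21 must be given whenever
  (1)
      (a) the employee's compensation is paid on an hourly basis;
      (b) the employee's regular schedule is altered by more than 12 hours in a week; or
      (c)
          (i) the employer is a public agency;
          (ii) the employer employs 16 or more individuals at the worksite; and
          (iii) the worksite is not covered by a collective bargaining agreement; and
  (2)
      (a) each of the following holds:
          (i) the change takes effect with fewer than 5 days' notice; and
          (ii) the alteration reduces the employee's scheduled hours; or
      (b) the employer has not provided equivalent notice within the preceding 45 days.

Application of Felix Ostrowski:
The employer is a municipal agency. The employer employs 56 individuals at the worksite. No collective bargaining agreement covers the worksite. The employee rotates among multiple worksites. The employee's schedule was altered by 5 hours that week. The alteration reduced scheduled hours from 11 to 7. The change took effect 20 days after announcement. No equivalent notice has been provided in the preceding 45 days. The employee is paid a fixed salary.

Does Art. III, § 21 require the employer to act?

(a) hourly-paid — not satisfied.
(b) schedule shift > 12h — not satisfied.
(i) public agency — satisfied.
(ii) ≥ 16 at site — holds.
(iii) no CBA — holds.
So (c) is satisfied (T AND T AND T).
So (1) is satisfied (F OR F OR T).
(i) < 5 days' notice — not satisfied.
(ii) hours reduced — holds.
(a) = F AND T = false.
(b) no recent notice — holds.
So (2) is satisfied (F OR T).
Overall: T AND T → true.

Yes — required.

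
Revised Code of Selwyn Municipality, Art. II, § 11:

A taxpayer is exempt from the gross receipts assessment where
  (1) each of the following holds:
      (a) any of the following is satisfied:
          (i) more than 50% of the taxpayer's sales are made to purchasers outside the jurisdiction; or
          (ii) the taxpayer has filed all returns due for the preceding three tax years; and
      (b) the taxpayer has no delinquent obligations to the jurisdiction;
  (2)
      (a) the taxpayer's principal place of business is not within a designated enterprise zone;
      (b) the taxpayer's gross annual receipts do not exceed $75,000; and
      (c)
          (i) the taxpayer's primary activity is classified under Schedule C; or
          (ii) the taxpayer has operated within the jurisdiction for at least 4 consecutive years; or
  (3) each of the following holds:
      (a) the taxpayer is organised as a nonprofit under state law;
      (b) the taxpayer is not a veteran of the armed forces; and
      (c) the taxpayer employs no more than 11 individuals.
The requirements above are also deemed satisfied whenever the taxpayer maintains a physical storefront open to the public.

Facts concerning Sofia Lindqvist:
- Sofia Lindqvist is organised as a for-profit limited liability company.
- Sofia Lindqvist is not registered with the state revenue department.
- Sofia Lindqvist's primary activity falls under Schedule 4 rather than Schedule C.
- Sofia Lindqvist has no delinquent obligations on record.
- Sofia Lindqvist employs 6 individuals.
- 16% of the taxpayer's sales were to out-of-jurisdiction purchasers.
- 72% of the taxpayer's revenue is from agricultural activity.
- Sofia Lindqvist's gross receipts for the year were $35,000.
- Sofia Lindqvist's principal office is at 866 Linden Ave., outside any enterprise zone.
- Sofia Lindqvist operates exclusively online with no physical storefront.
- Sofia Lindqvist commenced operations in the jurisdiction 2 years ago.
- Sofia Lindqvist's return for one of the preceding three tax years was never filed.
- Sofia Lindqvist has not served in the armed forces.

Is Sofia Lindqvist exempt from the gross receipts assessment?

No — not exempt.

(i) >50% out-of-jur. sales — not met.
(ii) returns current — fails.
(a): F OR F → false.
(b) no delinquency — holds.
(1) = F AND T = false.
(a) not (in enterprise zone) — met.
(b) receipts ≤ $75,000 — holds.
(i) Schedule C activity — not met.
(ii) ≥ 4 yrs in jurisdiction — not satisfied.
So (c) is not satisfied (F OR F).
(2): T AND T AND F → false.
(a) nonprofit — not met.
(b) not (veteran) — satisfied.
(c) ≤ 11 employees — holds.
(3): F AND T AND T → false.
Overall: F OR F OR F → false.
Exception (has storefront) — not satisfied.
Result: main false OR exception false → false.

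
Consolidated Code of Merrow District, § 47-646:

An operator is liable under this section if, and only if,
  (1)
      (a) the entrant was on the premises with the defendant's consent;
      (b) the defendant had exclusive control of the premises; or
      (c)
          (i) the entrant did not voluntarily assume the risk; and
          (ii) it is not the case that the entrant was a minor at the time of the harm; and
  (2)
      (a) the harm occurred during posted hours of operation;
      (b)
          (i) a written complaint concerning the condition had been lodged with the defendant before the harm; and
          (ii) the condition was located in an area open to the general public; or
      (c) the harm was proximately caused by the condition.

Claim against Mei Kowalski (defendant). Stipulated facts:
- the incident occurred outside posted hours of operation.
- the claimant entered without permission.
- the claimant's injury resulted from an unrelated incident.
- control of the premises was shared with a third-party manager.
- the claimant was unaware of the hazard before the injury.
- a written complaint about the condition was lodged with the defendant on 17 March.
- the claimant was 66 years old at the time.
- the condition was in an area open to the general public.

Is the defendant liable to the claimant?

(a) consent to enter — not satisfied.
(b) exclusive control — not met.
(i) no assumed risk — met.
(ii) not (entrant a minor) — satisfied.
(c): T AND T → true.
(1): F OR F OR T → true.
(a) during posted hours — fails.
(i) complaint lodged — satisfied.
(ii) public area — met.
(b): T AND T → true.
(c) proximate cause — fails.
(2) = F OR T OR F = true.
So Overall is satisfied (T AND T).

Yes — liable.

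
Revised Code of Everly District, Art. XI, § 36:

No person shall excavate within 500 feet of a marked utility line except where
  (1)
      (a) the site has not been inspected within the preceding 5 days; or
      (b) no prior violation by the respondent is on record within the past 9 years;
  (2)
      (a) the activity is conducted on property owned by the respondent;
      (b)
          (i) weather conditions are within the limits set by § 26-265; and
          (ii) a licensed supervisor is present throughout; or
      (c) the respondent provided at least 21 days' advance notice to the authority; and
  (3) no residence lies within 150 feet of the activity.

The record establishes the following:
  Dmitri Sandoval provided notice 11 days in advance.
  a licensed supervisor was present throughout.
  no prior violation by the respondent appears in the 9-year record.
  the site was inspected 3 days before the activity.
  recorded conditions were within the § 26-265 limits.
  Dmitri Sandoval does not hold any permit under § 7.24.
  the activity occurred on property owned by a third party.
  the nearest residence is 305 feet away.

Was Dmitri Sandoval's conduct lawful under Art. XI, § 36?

(a) not (site inspected) — not satisfied.
(b) no prior violation — met.
So (1) is satisfied (F OR T).
(a) own property — not met.
(i) weather ok — holds.
(ii) supervisor present — met.
So (b) is satisfied (T AND T).
(c) ≥21 days' notice — not satisfied.
So (2) is satisfied (F OR T OR F).
(3) no residence in 150 ft — holds.
Overall = T AND T AND T = true.

Yes — lawful.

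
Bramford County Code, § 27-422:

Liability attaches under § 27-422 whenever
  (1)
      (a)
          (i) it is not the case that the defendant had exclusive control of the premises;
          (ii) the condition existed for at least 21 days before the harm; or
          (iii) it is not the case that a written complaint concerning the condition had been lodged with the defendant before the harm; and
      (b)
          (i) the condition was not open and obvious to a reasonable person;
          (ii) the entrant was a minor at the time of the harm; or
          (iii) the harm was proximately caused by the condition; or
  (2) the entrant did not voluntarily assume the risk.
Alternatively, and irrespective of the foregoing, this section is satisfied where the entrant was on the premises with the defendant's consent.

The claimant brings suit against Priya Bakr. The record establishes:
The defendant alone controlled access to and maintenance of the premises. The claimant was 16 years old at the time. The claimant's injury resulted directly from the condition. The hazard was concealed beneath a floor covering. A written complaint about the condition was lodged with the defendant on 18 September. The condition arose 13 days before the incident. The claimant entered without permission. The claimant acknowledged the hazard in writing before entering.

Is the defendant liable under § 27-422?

(i) not (exclusive control) — not met.
(ii) condition ≥21 days old — not satisfied.
(iii) not (complaint lodged) — fails.
(a): F OR F OR F → false.
(i) not open/obvious — satisfied.
(ii) entrant a minor — met.
(iii) proximate cause — met.
(b) = T OR T OR T = true.
So (1) is not satisfied (F AND T).
(2) no assumed risk — not met.
Overall: F OR F → false.
Exception (consent to enter) — not satisfied.
Result: main false OR exception false → false.

No — not liable.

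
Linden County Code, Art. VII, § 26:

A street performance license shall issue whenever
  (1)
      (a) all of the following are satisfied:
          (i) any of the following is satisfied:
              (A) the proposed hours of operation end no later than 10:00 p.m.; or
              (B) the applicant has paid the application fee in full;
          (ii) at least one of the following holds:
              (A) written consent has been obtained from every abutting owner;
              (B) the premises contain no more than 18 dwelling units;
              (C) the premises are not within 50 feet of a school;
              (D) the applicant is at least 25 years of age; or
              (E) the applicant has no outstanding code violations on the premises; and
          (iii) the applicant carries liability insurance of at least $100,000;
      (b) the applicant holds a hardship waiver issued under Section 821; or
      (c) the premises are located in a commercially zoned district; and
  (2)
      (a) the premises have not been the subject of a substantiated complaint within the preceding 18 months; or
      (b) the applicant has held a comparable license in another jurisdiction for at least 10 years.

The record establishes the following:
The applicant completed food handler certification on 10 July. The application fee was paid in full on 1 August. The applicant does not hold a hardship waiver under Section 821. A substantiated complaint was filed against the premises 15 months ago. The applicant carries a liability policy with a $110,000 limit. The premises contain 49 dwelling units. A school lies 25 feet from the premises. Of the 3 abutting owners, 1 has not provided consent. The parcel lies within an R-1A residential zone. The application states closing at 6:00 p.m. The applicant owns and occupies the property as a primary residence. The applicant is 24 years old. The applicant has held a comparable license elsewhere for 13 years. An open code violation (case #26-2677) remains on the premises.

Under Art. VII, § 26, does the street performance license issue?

No — denied.

(A) closes by 10 p.m. — satisfied.
(B) fee paid — satisfied.
(i): T OR T → true.
(A) all abutters consent — not satisfied.
(B) ≤ 18 units — not met.
(C) ≥50 ft from school — not satisfied.
(D) age ≥ 25 — fails.
(E) no code violations — not satisfied.
(ii): F OR F OR F OR F OR F → false.
(iii) insurance ≥ $100,000 — satisfied.
(a) = T AND F AND T = false.
(b) hardship waiver — not satisfied.
(c) commercially zoned — not satisfied.
So (1) is not satisfied (F OR F OR F).
(a) no complaint in 18 mo. — not satisfied.
(b) prior license ≥ 10 yr — met.
(2): F OR T → true.
So Overall is not satisfied (F AND T).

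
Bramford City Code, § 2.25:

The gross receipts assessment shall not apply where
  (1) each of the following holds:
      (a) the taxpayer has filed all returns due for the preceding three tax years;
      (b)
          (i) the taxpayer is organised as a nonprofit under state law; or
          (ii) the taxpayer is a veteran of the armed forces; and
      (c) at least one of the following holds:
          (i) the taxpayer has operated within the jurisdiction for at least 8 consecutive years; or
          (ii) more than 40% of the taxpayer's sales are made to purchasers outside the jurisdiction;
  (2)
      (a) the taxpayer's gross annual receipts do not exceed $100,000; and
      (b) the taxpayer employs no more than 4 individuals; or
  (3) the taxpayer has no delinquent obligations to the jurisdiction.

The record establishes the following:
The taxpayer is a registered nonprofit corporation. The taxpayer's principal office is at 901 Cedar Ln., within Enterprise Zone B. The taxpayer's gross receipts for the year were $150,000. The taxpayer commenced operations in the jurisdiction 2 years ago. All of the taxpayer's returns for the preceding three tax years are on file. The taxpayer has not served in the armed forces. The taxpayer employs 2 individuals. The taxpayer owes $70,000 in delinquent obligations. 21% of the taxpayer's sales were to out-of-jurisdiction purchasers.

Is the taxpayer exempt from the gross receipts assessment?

(a) returns current — satisfied.
(i) nonprofit — holds.
(ii) veteran — fails.
(b) = T OR F = true.
(i) ≥ 8 yrs in jurisdiction — fails.
(ii) >40% out-of-jur. sales — not met.
(c): F OR F → false.
(1) = T AND T AND F = false.
(a) receipts ≤ $100,000 — fails.
(b) ≤ 4 employees — holds.
(2): F AND T → false.
(3) no delinquency — fails.
So Overall is not satisfied (F OR F OR F).

No — not exempt.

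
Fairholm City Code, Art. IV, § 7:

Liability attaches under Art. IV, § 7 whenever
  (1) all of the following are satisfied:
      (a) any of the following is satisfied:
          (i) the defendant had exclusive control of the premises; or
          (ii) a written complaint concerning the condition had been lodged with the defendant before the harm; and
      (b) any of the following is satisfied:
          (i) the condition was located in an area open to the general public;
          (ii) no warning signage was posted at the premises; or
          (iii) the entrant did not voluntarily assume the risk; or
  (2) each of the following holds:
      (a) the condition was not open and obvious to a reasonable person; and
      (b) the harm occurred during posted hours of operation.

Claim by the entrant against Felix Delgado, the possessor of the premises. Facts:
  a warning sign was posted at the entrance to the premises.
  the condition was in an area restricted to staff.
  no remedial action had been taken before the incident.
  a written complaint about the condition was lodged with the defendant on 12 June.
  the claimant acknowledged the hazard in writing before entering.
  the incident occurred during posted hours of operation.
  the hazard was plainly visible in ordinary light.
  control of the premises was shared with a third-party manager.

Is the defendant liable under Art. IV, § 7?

No — not liable.

(i) exclusive control — fails.
(ii) complaint lodged — satisfied.
So (a) is satisfied (F OR T).
(i) public area — not met.
(ii) no signage posted — not satisfied.
(iii) no assumed risk — not met.
So (b) is not satisfied (F OR F OR F).
(1): T AND F → false.
(a) not open/obvious — fails.
(b) during posted hours — satisfied.
(2): F AND T → false.
Overall = F OR F = false.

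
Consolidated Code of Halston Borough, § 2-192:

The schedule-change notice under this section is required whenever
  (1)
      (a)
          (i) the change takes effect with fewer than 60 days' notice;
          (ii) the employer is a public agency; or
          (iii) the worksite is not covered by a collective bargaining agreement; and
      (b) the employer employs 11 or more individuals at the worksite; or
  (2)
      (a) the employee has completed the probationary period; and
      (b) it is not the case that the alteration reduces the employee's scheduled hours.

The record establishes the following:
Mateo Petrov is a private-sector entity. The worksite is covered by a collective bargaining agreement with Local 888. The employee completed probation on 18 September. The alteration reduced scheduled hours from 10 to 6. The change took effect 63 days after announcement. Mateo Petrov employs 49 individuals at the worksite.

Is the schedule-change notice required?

(i) < 60 days' notice — not satisfied.
(ii) public agency — fails.
(iii) no CBA — not met.
(a): F OR F OR F → false.
(b) ≥ 11 at site — satisfied.
So (1) is not satisfied (F AND T).
(a) past probation — satisfied.
(b) not (hours reduced) — not satisfied.
(2) = T AND F = false.
Overall = F OR F = false.

No — not required.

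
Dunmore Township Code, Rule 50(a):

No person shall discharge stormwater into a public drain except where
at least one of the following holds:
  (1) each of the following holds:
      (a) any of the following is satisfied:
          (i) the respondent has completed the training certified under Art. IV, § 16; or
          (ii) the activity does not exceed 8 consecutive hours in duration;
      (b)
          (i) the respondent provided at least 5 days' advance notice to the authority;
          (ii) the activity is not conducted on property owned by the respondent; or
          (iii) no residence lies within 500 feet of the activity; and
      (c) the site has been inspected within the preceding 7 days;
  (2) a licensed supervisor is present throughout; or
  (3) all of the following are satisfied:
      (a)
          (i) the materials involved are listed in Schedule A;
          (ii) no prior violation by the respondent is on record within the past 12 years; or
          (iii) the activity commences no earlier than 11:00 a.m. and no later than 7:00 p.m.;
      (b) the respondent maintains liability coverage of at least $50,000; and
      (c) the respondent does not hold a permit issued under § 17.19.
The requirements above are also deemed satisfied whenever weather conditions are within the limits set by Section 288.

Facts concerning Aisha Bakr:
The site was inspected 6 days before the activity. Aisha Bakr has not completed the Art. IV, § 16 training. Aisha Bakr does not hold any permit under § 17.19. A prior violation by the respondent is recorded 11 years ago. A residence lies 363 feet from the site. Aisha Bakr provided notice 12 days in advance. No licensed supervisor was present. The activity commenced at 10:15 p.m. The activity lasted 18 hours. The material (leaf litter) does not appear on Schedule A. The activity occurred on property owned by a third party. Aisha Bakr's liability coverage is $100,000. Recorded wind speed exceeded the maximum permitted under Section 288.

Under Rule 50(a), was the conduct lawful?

(i) training certified — not met.
(ii) ≤ 8 hrs duration — not satisfied.
(a): F OR F → false.
(i) ≥5 days' notice — holds.
(ii) not (own property) — holds.
(iii) no residence in 500 ft — fails.
(b): T OR T OR F → true.
(c) site inspected — satisfied.
(1) = F AND T AND T = false.
(2) supervisor present — fails.
(i) Schedule A material — not satisfied.
(ii) no prior violation — fails.
(iii) start within hours — fails.
(a) = F OR F OR F = false.
(b) coverage ≥ $50,000 — holds.
(c) not (holds permit) — holds.
(3): F AND T AND T → false.
So Overall is not satisfied (F OR F OR F).
Exception (weather ok) — not satisfied.
Result: main false OR exception false → false.

No — unlawful.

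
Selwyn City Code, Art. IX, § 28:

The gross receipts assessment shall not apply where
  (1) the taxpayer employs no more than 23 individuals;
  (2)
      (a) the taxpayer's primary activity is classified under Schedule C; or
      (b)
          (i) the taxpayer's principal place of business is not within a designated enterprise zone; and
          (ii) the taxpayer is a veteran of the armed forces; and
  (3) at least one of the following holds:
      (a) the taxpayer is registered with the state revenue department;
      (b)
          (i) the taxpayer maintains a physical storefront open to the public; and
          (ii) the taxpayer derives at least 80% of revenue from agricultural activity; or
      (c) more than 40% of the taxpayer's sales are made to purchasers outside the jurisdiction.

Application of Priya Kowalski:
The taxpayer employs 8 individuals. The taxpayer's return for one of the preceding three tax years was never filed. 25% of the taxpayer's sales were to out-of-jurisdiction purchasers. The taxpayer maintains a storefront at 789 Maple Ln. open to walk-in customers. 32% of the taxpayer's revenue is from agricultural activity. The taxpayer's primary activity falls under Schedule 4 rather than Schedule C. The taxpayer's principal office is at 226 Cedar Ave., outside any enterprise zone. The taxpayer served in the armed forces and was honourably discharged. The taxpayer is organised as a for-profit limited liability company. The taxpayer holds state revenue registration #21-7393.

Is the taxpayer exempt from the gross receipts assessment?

Yes — exempt.

(1) ≤ 23 employees — met.
(a) Schedule C activity — not met.
(i) not (in enterprise zone) — satisfied.
(ii) veteran — met.
(b): T AND T → true.
(2) = F OR T = true.
(a) state-registered — satisfied.
(i) has storefront — met.
(ii) ≥80% agricultural — fails.
So (b) is not satisfied (T AND F).
(c) >40% out-of-jur. sales — not met.
(3): T OR F OR F → true.
Overall: T AND T AND T → true.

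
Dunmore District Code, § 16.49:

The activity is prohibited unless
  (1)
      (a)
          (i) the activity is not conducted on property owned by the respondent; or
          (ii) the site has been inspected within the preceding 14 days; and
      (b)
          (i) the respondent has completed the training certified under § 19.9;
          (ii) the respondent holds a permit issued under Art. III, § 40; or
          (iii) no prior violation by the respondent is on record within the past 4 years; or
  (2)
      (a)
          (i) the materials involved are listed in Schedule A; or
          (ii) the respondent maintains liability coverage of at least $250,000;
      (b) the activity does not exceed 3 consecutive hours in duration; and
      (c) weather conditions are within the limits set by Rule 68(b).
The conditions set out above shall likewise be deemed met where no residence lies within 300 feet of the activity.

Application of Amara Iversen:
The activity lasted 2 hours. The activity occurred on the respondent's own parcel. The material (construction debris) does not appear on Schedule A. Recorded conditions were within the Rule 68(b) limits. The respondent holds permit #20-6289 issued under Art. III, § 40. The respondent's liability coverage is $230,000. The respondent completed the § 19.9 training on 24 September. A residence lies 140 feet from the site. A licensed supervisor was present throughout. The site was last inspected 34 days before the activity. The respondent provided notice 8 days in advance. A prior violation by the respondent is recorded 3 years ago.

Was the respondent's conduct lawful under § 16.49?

No — unlawful.

(i) not (own property) — fails.
(ii) site inspected — not met.
(a): F OR F → false.
(i) training certified — met.
(ii) holds permit — holds.
(iii) no prior violation — fails.
(b) = T OR T OR F = true.
(1) = F AND T = false.
(i) Schedule A material — not met.
(ii) coverage ≥ $250,000 — not satisfied.
(a) = F OR F = false.
(b) ≤ 3 hrs duration — satisfied.
(c) weather ok — satisfied.
(2) = F AND T AND T = false.
Overall: F OR F → false.
Exception (no residence in 300 ft) — not satisfied.
Result: main false OR exception false → false.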